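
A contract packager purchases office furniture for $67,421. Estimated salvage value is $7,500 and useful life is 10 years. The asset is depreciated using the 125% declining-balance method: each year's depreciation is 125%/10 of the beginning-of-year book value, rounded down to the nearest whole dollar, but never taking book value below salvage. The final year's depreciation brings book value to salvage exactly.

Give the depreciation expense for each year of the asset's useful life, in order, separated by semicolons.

$8,427; $7,374; $6,452; $5,646; $4,940; $4,322; $3,782; $3,309; $2,896; $12,773

Depreciable base = $67,421 − $7,500 = $59,921.
Year 1: ⌊$67,421 × 125%/10⌋ = $8,427. Book value $58,994.
Year 2: ⌊$58,994 × 125%/10⌋ = $7,374. Book value $51,620.
Year 3: ⌊$51,620 × 125%/10⌋ = $6,452. Book value $45,168.
Year 4: ⌊$45,168 × 125%/10⌋ = $5,646. Book value $39,522.
Year 5: ⌊$39,522 × 125%/10⌋ = $4,940. Book value $34,582.
Year 6: ⌊$34,582 × 125%/10⌋ = $4,322. Book value $30,260.
Year 7: ⌊$30,260 × 125%/10⌋ = $3,782. Book value $26,478.
Year 8: ⌊$26,478 × 125%/10⌋ = $3,309. Book value $23,169.
Year 9: ⌊$23,169 × 125%/10⌋ = $2,896. Book value $20,273.
Year 10 (final): $20,273 − $7,500 = $12,773. Book value $7,500.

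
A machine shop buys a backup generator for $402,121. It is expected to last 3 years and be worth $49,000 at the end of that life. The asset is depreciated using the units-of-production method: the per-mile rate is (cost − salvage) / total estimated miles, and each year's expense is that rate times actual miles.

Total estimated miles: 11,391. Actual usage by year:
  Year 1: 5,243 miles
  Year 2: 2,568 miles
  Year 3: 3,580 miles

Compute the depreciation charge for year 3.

$110,980

Depreciable base = $402,121 − $49,000 = $353,121.
Rate = $353,121 / 11,391 miles = $31 per mile.
Year 1: 5,243 × $31 = $162,533. Book value $239,588.
Year 2: 2,568 × $31 = $79,608. Book value $159,980.
Year 3: 3,580 × $31 = $110,980. Book value $49,000.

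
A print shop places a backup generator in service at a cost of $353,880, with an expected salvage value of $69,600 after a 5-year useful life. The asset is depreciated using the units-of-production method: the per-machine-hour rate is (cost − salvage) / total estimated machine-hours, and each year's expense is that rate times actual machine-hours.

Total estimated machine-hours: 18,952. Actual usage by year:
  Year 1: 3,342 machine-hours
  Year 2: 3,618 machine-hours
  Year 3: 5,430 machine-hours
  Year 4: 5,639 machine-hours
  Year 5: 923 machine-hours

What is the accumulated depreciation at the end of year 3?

$185,850

Depreciable base = $353,880 − $69,600 = $284,280.
Rate = $284,280 / 18,952 machine-hours = $15 per machine-hour.
Year 1: 3,342 × $15 = $50,130. Book value $303,750.
Year 2: 3,618 × $15 = $54,270. Book value $249,480.
Year 3: 5,430 × $15 = $81,450. Book value $168,030.
Accumulated through year 3 = $353,880 − $168,030 = $185,850.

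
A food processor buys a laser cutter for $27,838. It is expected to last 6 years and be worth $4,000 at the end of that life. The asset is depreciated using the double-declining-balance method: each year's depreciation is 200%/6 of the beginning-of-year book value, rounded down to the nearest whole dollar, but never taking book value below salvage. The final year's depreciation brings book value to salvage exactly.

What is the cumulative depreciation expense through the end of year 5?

$23,838

Depreciable base = $27,838 − $4,000 = $23,838.
Year 1: ⌊$27,838 × 200%/6⌋ = $9,279. Book value $18,559.
Year 2: ⌊$18,559 × 200%/6⌋ = $6,186. Book value $12,373.
Year 3: ⌊$12,373 × 200%/6⌋ = $4,124. Book value $8,249.
Year 4: ⌊$8,249 × 200%/6⌋ = $2,749. Book value $5,500.
Year 5: ⌊$5,500 × 200%/6⌋ = $1,833, capped at $1,500. Book value $4,000.
Accumulated through year 5 = $27,838 − $4,000 = $23,838.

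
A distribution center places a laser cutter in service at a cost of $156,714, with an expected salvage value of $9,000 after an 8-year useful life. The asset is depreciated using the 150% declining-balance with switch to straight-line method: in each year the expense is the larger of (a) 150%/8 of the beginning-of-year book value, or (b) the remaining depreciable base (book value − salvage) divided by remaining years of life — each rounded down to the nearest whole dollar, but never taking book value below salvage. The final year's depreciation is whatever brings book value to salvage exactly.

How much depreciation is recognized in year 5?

Depreciable base = $156,714 − $9,000 = $147,714.
Year 1: DB = ⌊$156,714 × 150%/8⌋ = $29,383; SL = ⌊$147,714/8⌋ = $18,464 → take DB $29,383. Book value $127,331.
Year 2: DB = ⌊$127,331 × 150%/8⌋ = $23,874; SL = ⌊$118,331/7⌋ = $16,904 → take DB $23,874. Book value $103,457.
Year 3: DB = ⌊$103,457 × 150%/8⌋ = $19,398; SL = ⌊$94,457/6⌋ = $15,742 → take DB $19,398. Book value $84,059.
Year 4: DB = ⌊$84,059 × 150%/8⌋ = $15,761; SL = ⌊$75,059/5⌋ = $15,011 → take DB $15,761. Book value $68,298.
Year 5: DB = ⌊$68,298 × 150%/8⌋ = $12,805; SL = ⌊$59,298/4⌋ = $14,824 → take SL $14,824. Book value $53,474.

$14,824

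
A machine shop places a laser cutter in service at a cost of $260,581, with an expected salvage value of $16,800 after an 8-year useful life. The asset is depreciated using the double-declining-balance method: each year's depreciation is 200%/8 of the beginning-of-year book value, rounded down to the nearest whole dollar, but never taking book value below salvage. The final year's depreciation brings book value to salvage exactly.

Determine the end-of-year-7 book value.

$34,785

Depreciable base = $260,581 − $16,800 = $243,781.
Year 1: ⌊$260,581 × 200%/8⌋ = $65,145. Book value $195,436.
Year 2: ⌊$195,436 × 200%/8⌋ = $48,859. Book value $146,577.
Year 3: ⌊$146,577 × 200%/8⌋ = $36,644. Book value $109,933.
Year 4: ⌊$109,933 × 200%/8⌋ = $27,483. Book value $82,450.
Year 5: ⌊$82,450 × 200%/8⌋ = $20,612. Book value $61,838.
Year 6: ⌊$61,838 × 200%/8⌋ = $15,459. Book value $46,379.
Year 7: ⌊$46,379 × 200%/8⌋ = $11,594. Book value $34,785.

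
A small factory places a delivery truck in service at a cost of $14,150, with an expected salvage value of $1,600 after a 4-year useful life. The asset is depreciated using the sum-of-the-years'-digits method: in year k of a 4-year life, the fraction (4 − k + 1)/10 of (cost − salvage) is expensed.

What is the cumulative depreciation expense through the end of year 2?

Depreciable base = $14,150 − $1,600 = $12,550.
Sum of the years' digits = 4+3+2+1 = 10.
Year 1: $12,550 × 4/10 = $5,020. Book value $9,130.
Year 2: $12,550 × 3/10 = $3,765. Book value $5,365.
Accumulated through year 2 = $14,150 − $5,365 = $8,785.

$8,785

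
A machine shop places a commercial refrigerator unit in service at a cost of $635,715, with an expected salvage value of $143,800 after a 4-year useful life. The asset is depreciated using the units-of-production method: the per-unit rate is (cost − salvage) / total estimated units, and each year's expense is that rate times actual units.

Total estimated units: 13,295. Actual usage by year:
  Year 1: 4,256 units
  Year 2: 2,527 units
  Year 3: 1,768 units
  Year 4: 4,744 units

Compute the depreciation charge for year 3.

$65,416

Depreciable base = $635,715 − $143,800 = $491,915.
Rate = $491,915 / 13,295 units = $37 per unit.
Year 1: 4,256 × $37 = $157,472. Book value $478,243.
Year 2: 2,527 × $37 = $93,499. Book value $384,744.
Year 3: 1,768 × $37 = $65,416. Book value $319,328.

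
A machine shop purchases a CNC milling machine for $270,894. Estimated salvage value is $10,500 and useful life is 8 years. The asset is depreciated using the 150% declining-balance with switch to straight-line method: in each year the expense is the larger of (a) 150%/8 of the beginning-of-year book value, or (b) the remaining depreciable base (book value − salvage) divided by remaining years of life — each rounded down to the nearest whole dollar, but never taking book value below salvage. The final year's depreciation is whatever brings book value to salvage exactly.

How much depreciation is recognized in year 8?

Depreciable base = $270,894 − $10,500 = $260,394.
Year 1: DB = ⌊$270,894 × 150%/8⌋ = $50,792; SL = ⌊$260,394/8⌋ = $32,549 → take DB $50,792. Book value $220,102.
Year 2: DB = ⌊$220,102 × 150%/8⌋ = $41,269; SL = ⌊$209,602/7⌋ = $29,943 → take DB $41,269. Book value $178,833.
Year 3: DB = ⌊$178,833 × 150%/8⌋ = $33,531; SL = ⌊$168,333/6⌋ = $28,055 → take DB $33,531. Book value $145,302.
Year 4: DB = ⌊$145,302 × 150%/8⌋ = $27,244; SL = ⌊$134,802/5⌋ = $26,960 → take DB $27,244. Book value $118,058.
Year 5: DB = ⌊$118,058 × 150%/8⌋ = $22,135; SL = ⌊$107,558/4⌋ = $26,889 → take SL $26,889. Book value $91,169.
Year 6: DB = ⌊$91,169 × 150%/8⌋ = $17,094; SL = ⌊$80,669/3⌋ = $26,889 → take SL $26,889. Book value $64,280.
Year 7: DB = ⌊$64,280 × 150%/8⌋ = $12,052; SL = ⌊$53,780/2⌋ = $26,890 → take SL $26,890. Book value $37,390.
Year 8 (final): $37,390 − $10,500 = $26,890. Book value $10,500.

$26,890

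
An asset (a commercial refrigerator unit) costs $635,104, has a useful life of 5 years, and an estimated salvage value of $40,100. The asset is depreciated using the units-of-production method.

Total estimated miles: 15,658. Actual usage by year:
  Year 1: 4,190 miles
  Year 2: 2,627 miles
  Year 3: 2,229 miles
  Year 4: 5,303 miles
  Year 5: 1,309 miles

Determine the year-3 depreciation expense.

$84,702

Depreciable base = $635,104 − $40,100 = $595,004.
Rate = $595,004 / 15,658 miles = $38 per mile.
Year 1: 4,190 × $38 = $159,220. Book value $475,884.
Year 2: 2,627 × $38 = $99,826. Book value $376,058.
Year 3: 2,229 × $38 = $84,702. Book value $291,356.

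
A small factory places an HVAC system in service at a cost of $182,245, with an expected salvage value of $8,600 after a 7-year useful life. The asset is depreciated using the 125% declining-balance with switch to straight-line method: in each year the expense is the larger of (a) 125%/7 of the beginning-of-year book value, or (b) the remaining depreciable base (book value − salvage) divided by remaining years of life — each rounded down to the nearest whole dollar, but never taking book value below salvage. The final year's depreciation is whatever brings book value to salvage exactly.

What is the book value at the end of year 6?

$31,474

Depreciable base = $182,245 − $8,600 = $173,645.
Year 1: DB = ⌊$182,245 × 125%/7⌋ = $32,543; SL = ⌊$173,645/7⌋ = $24,806 → take DB $32,543. Book value $149,702.
Year 2: DB = ⌊$149,702 × 125%/7⌋ = $26,732; SL = ⌊$141,102/6⌋ = $23,517 → take DB $26,732. Book value $122,970.
Year 3: DB = ⌊$122,970 × 125%/7⌋ = $21,958; SL = ⌊$114,370/5⌋ = $22,874 → take SL $22,874. Book value $100,096.
Year 4: DB = ⌊$100,096 × 125%/7⌋ = $17,874; SL = ⌊$91,496/4⌋ = $22,874 → take SL $22,874. Book value $77,222.
Year 5: DB = ⌊$77,222 × 125%/7⌋ = $13,789; SL = ⌊$68,622/3⌋ = $22,874 → take SL $22,874. Book value $54,348.
Year 6: DB = ⌊$54,348 × 125%/7⌋ = $9,705; SL = ⌊$45,748/2⌋ = $22,874 → take SL $22,874. Book value $31,474.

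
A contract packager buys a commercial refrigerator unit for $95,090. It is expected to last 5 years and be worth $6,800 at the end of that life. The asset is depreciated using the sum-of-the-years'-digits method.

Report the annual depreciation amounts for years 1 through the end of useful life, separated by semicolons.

$29,430; $23,544; $17,658; $11,772; $5,886

Depreciable base = $95,090 − $6,800 = $88,290.
Sum of the years' digits = 5+4+3+2+1 = 15.
Year 1: $88,290 × 5/15 = $29,430. Book value $65,660.
Year 2: $88,290 × 4/15 = $23,544. Book value $42,116.
Year 3: $88,290 × 3/15 = $17,658. Book value $24,458.
Year 4: $88,290 × 2/15 = $11,772. Book value $12,686.
Year 5: $88,290 × 1/15 = $5,886. Book value $6,800.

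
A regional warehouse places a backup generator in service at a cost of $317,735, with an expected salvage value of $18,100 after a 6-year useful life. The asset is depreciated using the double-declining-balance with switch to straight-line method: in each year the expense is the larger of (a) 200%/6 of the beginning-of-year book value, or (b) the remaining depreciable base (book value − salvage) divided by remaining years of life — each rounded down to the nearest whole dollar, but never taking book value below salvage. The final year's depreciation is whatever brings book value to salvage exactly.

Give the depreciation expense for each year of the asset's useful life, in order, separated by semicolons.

$105,911; $70,608; $47,072; $31,381; $22,331; $22,332

Depreciable base = $317,735 − $18,100 = $299,635.
Year 1: DB = ⌊$317,735 × 200%/6⌋ = $105,911; SL = ⌊$299,635/6⌋ = $49,939 → take DB $105,911. Book value $211,824.
Year 2: DB = ⌊$211,824 × 200%/6⌋ = $70,608; SL = ⌊$193,724/5⌋ = $38,744 → take DB $70,608. Book value $141,216.
Year 3: DB = ⌊$141,216 × 200%/6⌋ = $47,072; SL = ⌊$123,116/4⌋ = $30,779 → take DB $47,072. Book value $94,144.
Year 4: DB = ⌊$94,144 × 200%/6⌋ = $31,381; SL = ⌊$76,044/3⌋ = $25,348 → take DB $31,381. Book value $62,763.
Year 5: DB = ⌊$62,763 × 200%/6⌋ = $20,921; SL = ⌊$44,663/2⌋ = $22,331 → take SL $22,331. Book value $40,432.
Year 6 (final): $40,432 − $18,100 = $22,332. Book value $18,100.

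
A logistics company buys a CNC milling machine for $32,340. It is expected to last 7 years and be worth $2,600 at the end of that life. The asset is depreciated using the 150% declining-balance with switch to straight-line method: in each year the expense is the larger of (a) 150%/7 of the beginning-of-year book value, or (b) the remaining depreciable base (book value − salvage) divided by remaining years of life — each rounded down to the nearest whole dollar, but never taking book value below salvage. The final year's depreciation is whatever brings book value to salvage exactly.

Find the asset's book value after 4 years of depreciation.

$12,326

Depreciable base = $32,340 − $2,600 = $29,740.
Year 1: DB = ⌊$32,340 × 150%/7⌋ = $6,930; SL = ⌊$29,740/7⌋ = $4,248 → take DB $6,930. Book value $25,410.
Year 2: DB = ⌊$25,410 × 150%/7⌋ = $5,445; SL = ⌊$22,810/6⌋ = $3,801 → take DB $5,445. Book value $19,965.
Year 3: DB = ⌊$19,965 × 150%/7⌋ = $4,278; SL = ⌊$17,365/5⌋ = $3,473 → take DB $4,278. Book value $15,687.
Year 4: DB = ⌊$15,687 × 150%/7⌋ = $3,361; SL = ⌊$13,087/4⌋ = $3,271 → take DB $3,361. Book value $12,326.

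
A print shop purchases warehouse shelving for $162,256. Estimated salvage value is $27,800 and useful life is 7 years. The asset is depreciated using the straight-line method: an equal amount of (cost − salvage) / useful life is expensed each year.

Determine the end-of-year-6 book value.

Depreciable base = $162,256 − $27,800 = $134,456.
Annual expense = $134,456 / 7 = $19,208.
End of year 1: book value $143,048.
End of year 2: book value $123,840.
End of year 3: book value $104,632.
End of year 4: book value $85,424.
End of year 5: book value $66,216.
End of year 6: book value $47,008.

$47,008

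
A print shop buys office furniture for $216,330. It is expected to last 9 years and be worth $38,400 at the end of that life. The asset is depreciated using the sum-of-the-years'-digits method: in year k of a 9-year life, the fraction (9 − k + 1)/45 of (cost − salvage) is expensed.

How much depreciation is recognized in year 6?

$15,816

Depreciable base = $216,330 − $38,400 = $177,930.
Sum of the years' digits = 9+8+7+6+5+4+3+2+1 = 45.
Year 1: $177,930 × 9/45 = $35,586. Book value $180,744.
Year 2: $177,930 × 8/45 = $31,632. Book value $149,112.
Year 3: $177,930 × 7/45 = $27,678. Book value $121,434.
Year 4: $177,930 × 6/45 = $23,724. Book value $97,710.
Year 5: $177,930 × 5/45 = $19,770. Book value $77,940.
Year 6: $177,930 × 4/45 = $15,816. Book value $62,124.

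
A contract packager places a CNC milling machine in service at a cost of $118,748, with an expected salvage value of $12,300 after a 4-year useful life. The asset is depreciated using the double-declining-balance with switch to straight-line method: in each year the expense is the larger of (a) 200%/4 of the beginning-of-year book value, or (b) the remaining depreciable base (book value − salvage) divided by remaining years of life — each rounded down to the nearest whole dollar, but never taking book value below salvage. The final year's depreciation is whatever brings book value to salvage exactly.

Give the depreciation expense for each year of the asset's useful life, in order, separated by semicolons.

Depreciable base = $118,748 − $12,300 = $106,448.
Year 1: DB = ⌊$118,748 × 200%/4⌋ = $59,374; SL = ⌊$106,448/4⌋ = $26,612 → take DB $59,374. Book value $59,374.
Year 2: DB = ⌊$59,374 × 200%/4⌋ = $29,687; SL = ⌊$47,074/3⌋ = $15,691 → take DB $29,687. Book value $29,687.
Year 3: DB = ⌊$29,687 × 200%/4⌋ = $14,843; SL = ⌊$17,387/2⌋ = $8,693 → take DB $14,843. Book value $14,844.
Year 4 (final): $14,844 − $12,300 = $2,544. Book value $12,300.

$59,374; $29,687; $14,843; $2,544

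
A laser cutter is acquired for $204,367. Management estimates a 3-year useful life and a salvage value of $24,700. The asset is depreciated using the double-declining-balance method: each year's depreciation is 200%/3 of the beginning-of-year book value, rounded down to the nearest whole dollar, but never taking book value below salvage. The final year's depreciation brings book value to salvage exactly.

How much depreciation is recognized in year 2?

$43,423

Depreciable base = $204,367 − $24,700 = $179,667.
Year 1: ⌊$204,367 × 200%/3⌋ = $136,244. Book value $68,123.
Year 2: ⌊$68,123 × 200%/3⌋ = $45,415, capped at $43,423. Book value $24,700.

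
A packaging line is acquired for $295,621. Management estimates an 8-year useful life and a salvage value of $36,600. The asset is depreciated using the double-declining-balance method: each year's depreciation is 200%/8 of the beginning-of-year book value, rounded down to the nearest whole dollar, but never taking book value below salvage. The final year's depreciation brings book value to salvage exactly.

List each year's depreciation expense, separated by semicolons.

$73,905; $55,429; $41,571; $31,179; $23,384; $17,538; $13,153; $2,862

Depreciable base = $295,621 − $36,600 = $259,021.
Year 1: ⌊$295,621 × 200%/8⌋ = $73,905. Book value $221,716.
Year 2: ⌊$221,716 × 200%/8⌋ = $55,429. Book value $166,287.
Year 3: ⌊$166,287 × 200%/8⌋ = $41,571. Book value $124,716.
Year 4: ⌊$124,716 × 200%/8⌋ = $31,179. Book value $93,537.
Year 5: ⌊$93,537 × 200%/8⌋ = $23,384. Book value $70,153.
Year 6: ⌊$70,153 × 200%/8⌋ = $17,538. Book value $52,615.
Year 7: ⌊$52,615 × 200%/8⌋ = $13,153. Book value $39,462.
Year 8 (final): $39,462 − $36,600 = $2,862. Book value $36,600.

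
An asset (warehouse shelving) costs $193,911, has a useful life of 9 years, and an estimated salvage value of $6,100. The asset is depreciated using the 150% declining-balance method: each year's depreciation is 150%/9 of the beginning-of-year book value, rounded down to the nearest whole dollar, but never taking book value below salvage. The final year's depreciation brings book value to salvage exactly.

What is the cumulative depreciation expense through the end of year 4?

Depreciable base = $193,911 − $6,100 = $187,811.
Year 1: ⌊$193,911 × 150%/9⌋ = $32,318. Book value $161,593.
Year 2: ⌊$161,593 × 150%/9⌋ = $26,932. Book value $134,661.
Year 3: ⌊$134,661 × 150%/9⌋ = $22,443. Book value $112,218.
Year 4: ⌊$112,218 × 150%/9⌋ = $18,703. Book value $93,515.
Accumulated through year 4 = $193,911 − $93,515 = $100,396.

$100,396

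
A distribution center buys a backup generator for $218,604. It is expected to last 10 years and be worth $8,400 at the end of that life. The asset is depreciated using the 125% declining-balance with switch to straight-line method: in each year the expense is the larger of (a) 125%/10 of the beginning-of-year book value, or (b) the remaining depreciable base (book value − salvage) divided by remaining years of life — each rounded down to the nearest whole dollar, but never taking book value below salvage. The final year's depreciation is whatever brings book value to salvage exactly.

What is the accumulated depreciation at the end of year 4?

$91,876

Depreciable base = $218,604 − $8,400 = $210,204.
Year 1: DB = ⌊$218,604 × 125%/10⌋ = $27,325; SL = ⌊$210,204/10⌋ = $21,020 → take DB $27,325. Book value $191,279.
Year 2: DB = ⌊$191,279 × 125%/10⌋ = $23,909; SL = ⌊$182,879/9⌋ = $20,319 → take DB $23,909. Book value $167,370.
Year 3: DB = ⌊$167,370 × 125%/10⌋ = $20,921; SL = ⌊$158,970/8⌋ = $19,871 → take DB $20,921. Book value $146,449.
Year 4: DB = ⌊$146,449 × 125%/10⌋ = $18,306; SL = ⌊$138,049/7⌋ = $19,721 → take SL $19,721. Book value $126,728.
Accumulated through year 4 = $218,604 − $126,728 = $91,876.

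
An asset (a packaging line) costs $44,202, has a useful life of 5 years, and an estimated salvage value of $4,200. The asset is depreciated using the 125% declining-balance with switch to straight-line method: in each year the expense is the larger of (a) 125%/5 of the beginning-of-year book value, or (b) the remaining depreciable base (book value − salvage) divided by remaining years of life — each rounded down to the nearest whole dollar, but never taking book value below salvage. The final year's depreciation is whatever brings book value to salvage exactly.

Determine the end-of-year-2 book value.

Depreciable base = $44,202 − $4,200 = $40,002.
Year 1: DB = ⌊$44,202 × 125%/5⌋ = $11,050; SL = ⌊$40,002/5⌋ = $8,000 → take DB $11,050. Book value $33,152.
Year 2: DB = ⌊$33,152 × 125%/5⌋ = $8,288; SL = ⌊$28,952/4⌋ = $7,238 → take DB $8,288. Book value $24,864.

$24,864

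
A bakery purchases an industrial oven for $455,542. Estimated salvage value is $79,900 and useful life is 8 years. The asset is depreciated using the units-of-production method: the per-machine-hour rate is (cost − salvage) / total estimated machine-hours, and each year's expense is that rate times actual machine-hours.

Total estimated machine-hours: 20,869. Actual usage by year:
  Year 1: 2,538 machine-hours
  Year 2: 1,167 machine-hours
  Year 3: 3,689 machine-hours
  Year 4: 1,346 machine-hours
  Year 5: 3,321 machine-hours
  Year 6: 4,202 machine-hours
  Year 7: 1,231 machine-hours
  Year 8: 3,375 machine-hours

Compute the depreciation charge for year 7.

$22,158

Depreciable base = $455,542 − $79,900 = $375,642.
Rate = $375,642 / 20,869 machine-hours = $18 per machine-hour.
Year 1: 2,538 × $18 = $45,684. Book value $409,858.
Year 2: 1,167 × $18 = $21,006. Book value $388,852.
Year 3: 3,689 × $18 = $66,402. Book value $322,450.
Year 4: 1,346 × $18 = $24,228. Book value $298,222.
Year 5: 3,321 × $18 = $59,778. Book value $238,444.
Year 6: 4,202 × $18 = $75,636. Book value $162,808.
Year 7: 1,231 × $18 = $22,158. Book value $140,650.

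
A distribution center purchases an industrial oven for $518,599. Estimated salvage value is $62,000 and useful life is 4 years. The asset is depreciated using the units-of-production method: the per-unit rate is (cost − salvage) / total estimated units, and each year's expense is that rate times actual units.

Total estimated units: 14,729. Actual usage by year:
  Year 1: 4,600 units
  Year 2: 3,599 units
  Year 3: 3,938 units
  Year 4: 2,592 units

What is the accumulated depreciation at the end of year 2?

$254,169

Depreciable base = $518,599 − $62,000 = $456,599.
Rate = $456,599 / 14,729 units = $31 per unit.
Year 1: 4,600 × $31 = $142,600. Book value $375,999.
Year 2: 3,599 × $31 = $111,569. Book value $264,430.
Accumulated through year 2 = $518,599 − $264,430 = $254,169.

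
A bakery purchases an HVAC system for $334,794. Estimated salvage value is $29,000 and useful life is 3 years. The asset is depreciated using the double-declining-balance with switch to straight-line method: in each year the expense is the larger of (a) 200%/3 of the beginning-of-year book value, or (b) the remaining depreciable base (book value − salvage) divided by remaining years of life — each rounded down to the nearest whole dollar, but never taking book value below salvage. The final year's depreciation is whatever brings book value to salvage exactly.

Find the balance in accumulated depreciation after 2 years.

Depreciable base = $334,794 − $29,000 = $305,794.
Year 1: DB = ⌊$334,794 × 200%/3⌋ = $223,196; SL = ⌊$305,794/3⌋ = $101,931 → take DB $223,196. Book value $111,598.
Year 2: DB = ⌊$111,598 × 200%/3⌋ = $74,398; SL = ⌊$82,598/2⌋ = $41,299 → take DB $74,398. Book value $37,200.
Accumulated through year 2 = $334,794 − $37,200 = $297,594.

$297,594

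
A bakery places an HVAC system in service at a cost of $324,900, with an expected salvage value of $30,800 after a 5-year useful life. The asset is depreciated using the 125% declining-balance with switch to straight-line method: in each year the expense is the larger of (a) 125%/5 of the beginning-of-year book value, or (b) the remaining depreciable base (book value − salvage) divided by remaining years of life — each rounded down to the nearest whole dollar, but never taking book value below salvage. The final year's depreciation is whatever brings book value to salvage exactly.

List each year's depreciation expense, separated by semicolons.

$81,225; $60,918; $50,652; $50,652; $50,653

Depreciable base = $324,900 − $30,800 = $294,100.
Year 1: DB = ⌊$324,900 × 125%/5⌋ = $81,225; SL = ⌊$294,100/5⌋ = $58,820 → take DB $81,225. Book value $243,675.
Year 2: DB = ⌊$243,675 × 125%/5⌋ = $60,918; SL = ⌊$212,875/4⌋ = $53,218 → take DB $60,918. Book value $182,757.
Year 3: DB = ⌊$182,757 × 125%/5⌋ = $45,689; SL = ⌊$151,957/3⌋ = $50,652 → take SL $50,652. Book value $132,105.
Year 4: DB = ⌊$132,105 × 125%/5⌋ = $33,026; SL = ⌊$101,305/2⌋ = $50,652 → take SL $50,652. Book value $81,453.
Year 5 (final): $81,453 − $30,800 = $50,653. Book value $30,800.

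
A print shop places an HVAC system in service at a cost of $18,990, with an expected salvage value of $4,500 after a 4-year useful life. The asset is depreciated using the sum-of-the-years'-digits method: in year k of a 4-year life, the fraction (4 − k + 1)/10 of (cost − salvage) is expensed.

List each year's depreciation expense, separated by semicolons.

Depreciable base = $18,990 − $4,500 = $14,490.
Sum of the years' digits = 4+3+2+1 = 10.
Year 1: $14,490 × 4/10 = $5,796. Book value $13,194.
Year 2: $14,490 × 3/10 = $4,347. Book value $8,847.
Year 3: $14,490 × 2/10 = $2,898. Book value $5,949.
Year 4: $14,490 × 1/10 = $1,449. Book value $4,500.

$5,796; $4,347; $2,898; $1,449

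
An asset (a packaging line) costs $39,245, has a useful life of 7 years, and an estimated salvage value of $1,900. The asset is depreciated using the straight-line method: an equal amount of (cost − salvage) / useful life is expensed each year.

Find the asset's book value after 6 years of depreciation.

Depreciable base = $39,245 − $1,900 = $37,345.
Annual expense = $37,345 / 7 = $5,335.
End of year 1: book value $33,910.
End of year 2: book value $28,575.
End of year 3: book value $23,240.
End of year 4: book value $17,905.
End of year 5: book value $12,570.
End of year 6: book value $7,235.

$7,235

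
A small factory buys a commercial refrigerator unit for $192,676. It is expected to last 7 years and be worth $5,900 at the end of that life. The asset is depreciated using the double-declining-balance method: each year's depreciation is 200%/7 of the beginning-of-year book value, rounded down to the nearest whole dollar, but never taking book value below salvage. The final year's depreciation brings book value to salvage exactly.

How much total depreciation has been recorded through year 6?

Depreciable base = $192,676 − $5,900 = $186,776.
Year 1: ⌊$192,676 × 200%/7⌋ = $55,050. Book value $137,626.
Year 2: ⌊$137,626 × 200%/7⌋ = $39,321. Book value $98,305.
Year 3: ⌊$98,305 × 200%/7⌋ = $28,087. Book value $70,218.
Year 4: ⌊$70,218 × 200%/7⌋ = $20,062. Book value $50,156.
Year 5: ⌊$50,156 × 200%/7⌋ = $14,330. Book value $35,826.
Year 6: ⌊$35,826 × 200%/7⌋ = $10,236. Book value $25,590.
Accumulated through year 6 = $192,676 − $25,590 = $167,086.

$167,086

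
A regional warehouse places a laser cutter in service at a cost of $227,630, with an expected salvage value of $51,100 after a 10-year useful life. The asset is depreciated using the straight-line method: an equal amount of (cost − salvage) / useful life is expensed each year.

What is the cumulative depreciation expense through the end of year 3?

Depreciable base = $227,630 − $51,100 = $176,530.
Annual expense = $176,530 / 10 = $17,653.
End of year 1: book value $209,977.
End of year 2: book value $192,324.
End of year 3: book value $174,671.
Accumulated through year 3 = $227,630 − $174,671 = $52,959.

$52,959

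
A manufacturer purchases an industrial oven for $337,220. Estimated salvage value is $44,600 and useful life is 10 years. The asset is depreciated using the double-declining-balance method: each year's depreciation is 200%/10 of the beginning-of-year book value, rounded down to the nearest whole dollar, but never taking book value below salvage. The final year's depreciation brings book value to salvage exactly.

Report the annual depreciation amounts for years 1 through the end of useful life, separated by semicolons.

Depreciable base = $337,220 − $44,600 = $292,620.
Year 1: ⌊$337,220 × 200%/10⌋ = $67,444. Book value $269,776.
Year 2: ⌊$269,776 × 200%/10⌋ = $53,955. Book value $215,821.
Year 3: ⌊$215,821 × 200%/10⌋ = $43,164. Book value $172,657.
Year 4: ⌊$172,657 × 200%/10⌋ = $34,531. Book value $138,126.
Year 5: ⌊$138,126 × 200%/10⌋ = $27,625. Book value $110,501.
Year 6: ⌊$110,501 × 200%/10⌋ = $22,100. Book value $88,401.
Year 7: ⌊$88,401 × 200%/10⌋ = $17,680. Book value $70,721.
Year 8: ⌊$70,721 × 200%/10⌋ = $14,144. Book value $56,577.
Year 9: ⌊$56,577 × 200%/10⌋ = $11,315. Book value $45,262.
Year 10 (final): $45,262 − $44,600 = $662. Book value $44,600.

$67,444; $53,955; $43,164; $34,531; $27,625; $22,100; $17,680; $14,144; $11,315; $662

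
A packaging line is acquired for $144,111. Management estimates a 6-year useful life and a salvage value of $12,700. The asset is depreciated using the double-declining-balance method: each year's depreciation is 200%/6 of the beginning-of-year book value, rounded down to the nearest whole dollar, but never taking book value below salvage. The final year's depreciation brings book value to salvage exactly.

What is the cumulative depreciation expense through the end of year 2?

$80,061

Depreciable base = $144,111 − $12,700 = $131,411.
Year 1: ⌊$144,111 × 200%/6⌋ = $48,037. Book value $96,074.
Year 2: ⌊$96,074 × 200%/6⌋ = $32,024. Book value $64,050.
Accumulated through year 2 = $144,111 − $64,050 = $80,061.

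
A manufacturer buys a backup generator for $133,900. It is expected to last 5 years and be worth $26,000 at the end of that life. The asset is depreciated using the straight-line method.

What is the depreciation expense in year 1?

$21,580

Depreciable base = $133,900 − $26,000 = $107,900.
Annual expense = $107,900 / 5 = $21,580.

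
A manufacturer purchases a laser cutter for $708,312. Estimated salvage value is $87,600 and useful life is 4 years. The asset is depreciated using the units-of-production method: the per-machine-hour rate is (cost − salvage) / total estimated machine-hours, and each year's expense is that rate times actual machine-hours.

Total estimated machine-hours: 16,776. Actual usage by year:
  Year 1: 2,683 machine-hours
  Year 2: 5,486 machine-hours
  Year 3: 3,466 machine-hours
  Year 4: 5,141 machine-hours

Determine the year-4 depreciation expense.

Depreciable base = $708,312 − $87,600 = $620,712.
Rate = $620,712 / 16,776 machine-hours = $37 per machine-hour.
Year 1: 2,683 × $37 = $99,271. Book value $609,041.
Year 2: 5,486 × $37 = $202,982. Book value $406,059.
Year 3: 3,466 × $37 = $128,242. Book value $277,817.
Year 4: 5,141 × $37 = $190,217. Book value $87,600.

$190,217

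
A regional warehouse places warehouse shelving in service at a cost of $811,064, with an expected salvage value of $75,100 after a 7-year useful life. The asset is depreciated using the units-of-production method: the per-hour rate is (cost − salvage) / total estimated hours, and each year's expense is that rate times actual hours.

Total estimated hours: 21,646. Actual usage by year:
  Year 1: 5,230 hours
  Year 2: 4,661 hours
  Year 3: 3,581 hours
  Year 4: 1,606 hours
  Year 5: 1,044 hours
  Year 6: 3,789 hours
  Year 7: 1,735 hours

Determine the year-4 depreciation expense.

$54,604

Depreciable base = $811,064 − $75,100 = $735,964.
Rate = $735,964 / 21,646 hours = $34 per hour.
Year 1: 5,230 × $34 = $177,820. Book value $633,244.
Year 2: 4,661 × $34 = $158,474. Book value $474,770.
Year 3: 3,581 × $34 = $121,754. Book value $353,016.
Year 4: 1,606 × $34 = $54,604. Book value $298,412.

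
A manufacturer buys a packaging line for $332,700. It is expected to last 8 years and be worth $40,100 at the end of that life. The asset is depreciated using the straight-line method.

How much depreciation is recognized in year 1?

$36,575

Depreciable base = $332,700 − $40,100 = $292,600.
Annual expense = $292,600 / 8 = $36,575.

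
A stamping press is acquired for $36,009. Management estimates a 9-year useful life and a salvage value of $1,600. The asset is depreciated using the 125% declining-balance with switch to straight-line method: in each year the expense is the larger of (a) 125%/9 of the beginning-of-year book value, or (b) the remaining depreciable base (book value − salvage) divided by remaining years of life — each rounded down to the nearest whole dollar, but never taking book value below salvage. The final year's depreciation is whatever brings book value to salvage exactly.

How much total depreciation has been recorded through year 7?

Depreciable base = $36,009 − $1,600 = $34,409.
Year 1: DB = ⌊$36,009 × 125%/9⌋ = $5,001; SL = ⌊$34,409/9⌋ = $3,823 → take DB $5,001. Book value $31,008.
Year 2: DB = ⌊$31,008 × 125%/9⌋ = $4,306; SL = ⌊$29,408/8⌋ = $3,676 → take DB $4,306. Book value $26,702.
Year 3: DB = ⌊$26,702 × 125%/9⌋ = $3,708; SL = ⌊$25,102/7⌋ = $3,586 → take DB $3,708. Book value $22,994.
Year 4: DB = ⌊$22,994 × 125%/9⌋ = $3,193; SL = ⌊$21,394/6⌋ = $3,565 → take SL $3,565. Book value $19,429.
Year 5: DB = ⌊$19,429 × 125%/9⌋ = $2,698; SL = ⌊$17,829/5⌋ = $3,565 → take SL $3,565. Book value $15,864.
Year 6: DB = ⌊$15,864 × 125%/9⌋ = $2,203; SL = ⌊$14,264/4⌋ = $3,566 → take SL $3,566. Book value $12,298.
Year 7: DB = ⌊$12,298 × 125%/9⌋ = $1,708; SL = ⌊$10,698/3⌋ = $3,566 → take SL $3,566. Book value $8,732.
Accumulated through year 7 = $36,009 − $8,732 = $27,277.

$27,277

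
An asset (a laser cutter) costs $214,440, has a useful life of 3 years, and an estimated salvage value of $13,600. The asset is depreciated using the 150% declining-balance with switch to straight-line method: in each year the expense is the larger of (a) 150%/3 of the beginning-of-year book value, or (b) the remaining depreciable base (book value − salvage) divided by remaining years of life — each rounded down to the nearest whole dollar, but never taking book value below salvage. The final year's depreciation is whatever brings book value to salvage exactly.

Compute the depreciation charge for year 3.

$40,010

Depreciable base = $214,440 − $13,600 = $200,840.
Year 1: DB = ⌊$214,440 × 150%/3⌋ = $107,220; SL = ⌊$200,840/3⌋ = $66,946 → take DB $107,220. Book value $107,220.
Year 2: DB = ⌊$107,220 × 150%/3⌋ = $53,610; SL = ⌊$93,620/2⌋ = $46,810 → take DB $53,610. Book value $53,610.
Year 3 (final): $53,610 − $13,600 = $40,010. Book value $13,600.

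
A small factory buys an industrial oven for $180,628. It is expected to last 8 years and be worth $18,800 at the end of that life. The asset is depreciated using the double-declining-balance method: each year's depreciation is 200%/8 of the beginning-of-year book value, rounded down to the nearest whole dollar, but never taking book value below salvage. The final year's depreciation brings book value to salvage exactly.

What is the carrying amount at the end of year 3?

Depreciable base = $180,628 − $18,800 = $161,828.
Year 1: ⌊$180,628 × 200%/8⌋ = $45,157. Book value $135,471.
Year 2: ⌊$135,471 × 200%/8⌋ = $33,867. Book value $101,604.
Year 3: ⌊$101,604 × 200%/8⌋ = $25,401. Book value $76,203.

$76,203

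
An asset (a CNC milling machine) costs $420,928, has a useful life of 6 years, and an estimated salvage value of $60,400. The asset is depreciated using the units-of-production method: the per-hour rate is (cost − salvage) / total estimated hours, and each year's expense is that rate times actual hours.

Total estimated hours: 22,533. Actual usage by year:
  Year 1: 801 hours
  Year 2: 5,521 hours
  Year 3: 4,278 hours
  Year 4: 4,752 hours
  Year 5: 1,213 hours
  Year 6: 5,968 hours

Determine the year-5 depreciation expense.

Depreciable base = $420,928 − $60,400 = $360,528.
Rate = $360,528 / 22,533 hours = $16 per hour.
Year 1: 801 × $16 = $12,816. Book value $408,112.
Year 2: 5,521 × $16 = $88,336. Book value $319,776.
Year 3: 4,278 × $16 = $68,448. Book value $251,328.
Year 4: 4,752 × $16 = $76,032. Book value $175,296.
Year 5: 1,213 × $16 = $19,408. Book value $155,888.

$19,408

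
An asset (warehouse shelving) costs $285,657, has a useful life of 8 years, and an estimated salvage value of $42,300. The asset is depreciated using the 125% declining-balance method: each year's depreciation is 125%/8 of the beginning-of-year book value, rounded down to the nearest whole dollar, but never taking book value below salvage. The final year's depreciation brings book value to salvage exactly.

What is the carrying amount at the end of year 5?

Depreciable base = $285,657 − $42,300 = $243,357.
Year 1: ⌊$285,657 × 125%/8⌋ = $44,633. Book value $241,024.
Year 2: ⌊$241,024 × 125%/8⌋ = $37,660. Book value $203,364.
Year 3: ⌊$203,364 × 125%/8⌋ = $31,775. Book value $171,589.
Year 4: ⌊$171,589 × 125%/8⌋ = $26,810. Book value $144,779.
Year 5: ⌊$144,779 × 125%/8⌋ = $22,621. Book value $122,158.

$122,158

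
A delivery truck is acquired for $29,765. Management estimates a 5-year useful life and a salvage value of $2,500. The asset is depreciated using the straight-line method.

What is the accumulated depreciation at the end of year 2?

Depreciable base = $29,765 − $2,500 = $27,265.
Annual expense = $27,265 / 5 = $5,453.
End of year 1: book value $24,312.
End of year 2: book value $18,859.
Accumulated through year 2 = $29,765 − $18,859 = $10,906.

$10,906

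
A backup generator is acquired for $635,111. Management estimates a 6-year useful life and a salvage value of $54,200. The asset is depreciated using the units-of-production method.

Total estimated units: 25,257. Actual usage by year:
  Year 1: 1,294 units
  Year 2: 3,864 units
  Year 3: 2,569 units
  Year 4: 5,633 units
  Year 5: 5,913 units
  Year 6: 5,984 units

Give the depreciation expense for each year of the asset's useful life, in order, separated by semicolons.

Depreciable base = $635,111 − $54,200 = $580,911.
Rate = $580,911 / 25,257 units = $23 per unit.
Year 1: 1,294 × $23 = $29,762. Book value $605,349.
Year 2: 3,864 × $23 = $88,872. Book value $516,477.
Year 3: 2,569 × $23 = $59,087. Book value $457,390.
Year 4: 5,633 × $23 = $129,559. Book value $327,831.
Year 5: 5,913 × $23 = $135,999. Book value $191,832.
Year 6: 5,984 × $23 = $137,632. Book value $54,200.

$29,762; $88,872; $59,087; $129,559; $135,999; $137,632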